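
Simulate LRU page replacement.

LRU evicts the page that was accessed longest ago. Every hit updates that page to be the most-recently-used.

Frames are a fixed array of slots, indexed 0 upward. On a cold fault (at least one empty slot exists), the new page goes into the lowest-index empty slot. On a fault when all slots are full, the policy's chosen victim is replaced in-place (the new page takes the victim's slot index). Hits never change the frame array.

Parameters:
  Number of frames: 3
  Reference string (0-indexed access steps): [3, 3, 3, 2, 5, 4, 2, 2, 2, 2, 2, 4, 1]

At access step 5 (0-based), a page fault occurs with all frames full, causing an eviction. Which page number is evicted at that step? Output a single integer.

Answer: 3

Derivation:
Step 0: ref 3 -> FAULT, frames=[3,-,-]
Step 1: ref 3 -> HIT, frames=[3,-,-]
Step 2: ref 3 -> HIT, frames=[3,-,-]
Step 3: ref 2 -> FAULT, frames=[3,2,-]
Step 4: ref 5 -> FAULT, frames=[3,2,5]
Step 5: ref 4 -> FAULT, evict 3, frames=[4,2,5]
At step 5: evicted page 3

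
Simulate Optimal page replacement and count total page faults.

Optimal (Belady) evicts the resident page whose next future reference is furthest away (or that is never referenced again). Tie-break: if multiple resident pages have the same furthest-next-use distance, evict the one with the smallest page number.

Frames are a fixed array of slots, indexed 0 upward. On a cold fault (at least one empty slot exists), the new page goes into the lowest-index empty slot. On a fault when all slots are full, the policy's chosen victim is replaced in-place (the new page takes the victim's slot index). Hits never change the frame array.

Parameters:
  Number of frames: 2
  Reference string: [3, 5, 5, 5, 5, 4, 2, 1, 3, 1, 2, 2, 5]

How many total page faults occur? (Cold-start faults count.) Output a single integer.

Step 0: ref 3 → FAULT, frames=[3,-]
Step 1: ref 5 → FAULT, frames=[3,5]
Step 2: ref 5 → HIT, frames=[3,5]
Step 3: ref 5 → HIT, frames=[3,5]
Step 4: ref 5 → HIT, frames=[3,5]
Step 5: ref 4 → FAULT (evict 5), frames=[3,4]
Step 6: ref 2 → FAULT (evict 4), frames=[3,2]
Step 7: ref 1 → FAULT (evict 2), frames=[3,1]
Step 8: ref 3 → HIT, frames=[3,1]
Step 9: ref 1 → HIT, frames=[3,1]
Step 10: ref 2 → FAULT (evict 1), frames=[3,2]
Step 11: ref 2 → HIT, frames=[3,2]
Step 12: ref 5 → FAULT (evict 2), frames=[3,5]
Total faults: 7

Answer: 7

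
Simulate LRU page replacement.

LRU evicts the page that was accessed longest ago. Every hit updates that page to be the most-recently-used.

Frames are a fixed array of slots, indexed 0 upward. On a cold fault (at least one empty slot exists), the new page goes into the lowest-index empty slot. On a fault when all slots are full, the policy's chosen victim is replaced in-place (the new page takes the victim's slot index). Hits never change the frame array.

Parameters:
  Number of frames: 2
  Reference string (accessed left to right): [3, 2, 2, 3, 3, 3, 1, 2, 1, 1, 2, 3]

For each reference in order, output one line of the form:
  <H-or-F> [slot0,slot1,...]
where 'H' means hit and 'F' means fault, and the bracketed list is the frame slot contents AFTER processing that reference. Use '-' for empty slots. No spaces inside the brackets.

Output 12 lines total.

F [3,-]
F [3,2]
H [3,2]
H [3,2]
H [3,2]
H [3,2]
F [3,1]
F [2,1]
H [2,1]
H [2,1]
H [2,1]
F [2,3]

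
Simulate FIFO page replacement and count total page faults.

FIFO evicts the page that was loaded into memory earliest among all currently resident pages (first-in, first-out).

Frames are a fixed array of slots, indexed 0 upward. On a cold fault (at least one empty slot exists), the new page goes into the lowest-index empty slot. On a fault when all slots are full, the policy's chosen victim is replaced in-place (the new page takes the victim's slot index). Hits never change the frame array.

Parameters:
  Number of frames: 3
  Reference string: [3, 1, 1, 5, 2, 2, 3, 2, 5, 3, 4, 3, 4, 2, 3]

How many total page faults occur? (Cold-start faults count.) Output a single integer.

Answer: 6

Derivation:
Step 0: ref 3 → FAULT, frames=[3,-,-]
Step 1: ref 1 → FAULT, frames=[3,1,-]
Step 2: ref 1 → HIT, frames=[3,1,-]
Step 3: ref 5 → FAULT, frames=[3,1,5]
Step 4: ref 2 → FAULT (evict 3), frames=[2,1,5]
Step 5: ref 2 → HIT, frames=[2,1,5]
Step 6: ref 3 → FAULT (evict 1), frames=[2,3,5]
Step 7: ref 2 → HIT, frames=[2,3,5]
Step 8: ref 5 → HIT, frames=[2,3,5]
Step 9: ref 3 → HIT, frames=[2,3,5]
Step 10: ref 4 → FAULT (evict 5), frames=[2,3,4]
Step 11: ref 3 → HIT, frames=[2,3,4]
Step 12: ref 4 → HIT, frames=[2,3,4]
Step 13: ref 2 → HIT, frames=[2,3,4]
Step 14: ref 3 → HIT, frames=[2,3,4]
Total faults: 6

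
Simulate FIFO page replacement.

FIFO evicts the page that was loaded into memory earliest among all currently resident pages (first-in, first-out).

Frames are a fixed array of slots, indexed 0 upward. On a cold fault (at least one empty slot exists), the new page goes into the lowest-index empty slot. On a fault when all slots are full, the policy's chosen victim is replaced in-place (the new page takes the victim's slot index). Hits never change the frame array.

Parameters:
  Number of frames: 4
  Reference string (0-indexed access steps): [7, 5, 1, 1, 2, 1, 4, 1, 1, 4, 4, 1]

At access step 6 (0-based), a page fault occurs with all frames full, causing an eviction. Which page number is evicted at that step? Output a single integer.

Answer: 7

Derivation:
Step 0: ref 7 -> FAULT, frames=[7,-,-,-]
Step 1: ref 5 -> FAULT, frames=[7,5,-,-]
Step 2: ref 1 -> FAULT, frames=[7,5,1,-]
Step 3: ref 1 -> HIT, frames=[7,5,1,-]
Step 4: ref 2 -> FAULT, frames=[7,5,1,2]
Step 5: ref 1 -> HIT, frames=[7,5,1,2]
Step 6: ref 4 -> FAULT, evict 7, frames=[4,5,1,2]
At step 6: evicted page 7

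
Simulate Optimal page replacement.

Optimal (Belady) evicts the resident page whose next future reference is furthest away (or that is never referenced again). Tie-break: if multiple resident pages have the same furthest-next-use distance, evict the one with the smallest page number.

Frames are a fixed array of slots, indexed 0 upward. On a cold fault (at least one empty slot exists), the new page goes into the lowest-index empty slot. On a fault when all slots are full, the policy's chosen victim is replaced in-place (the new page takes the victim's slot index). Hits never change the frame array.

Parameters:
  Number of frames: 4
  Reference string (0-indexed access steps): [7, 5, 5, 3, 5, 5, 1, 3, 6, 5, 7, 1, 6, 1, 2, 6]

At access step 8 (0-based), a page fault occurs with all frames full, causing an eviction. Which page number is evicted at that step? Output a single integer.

Step 0: ref 7 -> FAULT, frames=[7,-,-,-]
Step 1: ref 5 -> FAULT, frames=[7,5,-,-]
Step 2: ref 5 -> HIT, frames=[7,5,-,-]
Step 3: ref 3 -> FAULT, frames=[7,5,3,-]
Step 4: ref 5 -> HIT, frames=[7,5,3,-]
Step 5: ref 5 -> HIT, frames=[7,5,3,-]
Step 6: ref 1 -> FAULT, frames=[7,5,3,1]
Step 7: ref 3 -> HIT, frames=[7,5,3,1]
Step 8: ref 6 -> FAULT, evict 3, frames=[7,5,6,1]
At step 8: evicted page 3

Answer: 3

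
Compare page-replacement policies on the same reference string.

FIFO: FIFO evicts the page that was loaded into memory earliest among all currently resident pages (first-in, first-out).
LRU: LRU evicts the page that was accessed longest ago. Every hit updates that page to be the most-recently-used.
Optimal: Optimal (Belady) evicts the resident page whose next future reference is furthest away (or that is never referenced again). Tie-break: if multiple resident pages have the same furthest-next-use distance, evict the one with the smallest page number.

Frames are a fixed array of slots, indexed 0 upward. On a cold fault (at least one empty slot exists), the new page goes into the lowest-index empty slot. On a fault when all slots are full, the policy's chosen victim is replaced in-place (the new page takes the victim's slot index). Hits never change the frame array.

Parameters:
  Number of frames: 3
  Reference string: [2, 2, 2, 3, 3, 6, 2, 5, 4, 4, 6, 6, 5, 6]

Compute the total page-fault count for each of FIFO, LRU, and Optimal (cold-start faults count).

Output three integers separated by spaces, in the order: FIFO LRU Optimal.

--- FIFO ---
  step 0: ref 2 -> FAULT, frames=[2,-,-] (faults so far: 1)
  step 1: ref 2 -> HIT, frames=[2,-,-] (faults so far: 1)
  step 2: ref 2 -> HIT, frames=[2,-,-] (faults so far: 1)
  step 3: ref 3 -> FAULT, frames=[2,3,-] (faults so far: 2)
  step 4: ref 3 -> HIT, frames=[2,3,-] (faults so far: 2)
  step 5: ref 6 -> FAULT, frames=[2,3,6] (faults so far: 3)
  step 6: ref 2 -> HIT, frames=[2,3,6] (faults so far: 3)
  step 7: ref 5 -> FAULT, evict 2, frames=[5,3,6] (faults so far: 4)
  step 8: ref 4 -> FAULT, evict 3, frames=[5,4,6] (faults so far: 5)
  step 9: ref 4 -> HIT, frames=[5,4,6] (faults so far: 5)
  step 10: ref 6 -> HIT, frames=[5,4,6] (faults so far: 5)
  step 11: ref 6 -> HIT, frames=[5,4,6] (faults so far: 5)
  step 12: ref 5 -> HIT, frames=[5,4,6] (faults so far: 5)
  step 13: ref 6 -> HIT, frames=[5,4,6] (faults so far: 5)
  FIFO total faults: 5
--- LRU ---
  step 0: ref 2 -> FAULT, frames=[2,-,-] (faults so far: 1)
  step 1: ref 2 -> HIT, frames=[2,-,-] (faults so far: 1)
  step 2: ref 2 -> HIT, frames=[2,-,-] (faults so far: 1)
  step 3: ref 3 -> FAULT, frames=[2,3,-] (faults so far: 2)
  step 4: ref 3 -> HIT, frames=[2,3,-] (faults so far: 2)
  step 5: ref 6 -> FAULT, frames=[2,3,6] (faults so far: 3)
  step 6: ref 2 -> HIT, frames=[2,3,6] (faults so far: 3)
  step 7: ref 5 -> FAULT, evict 3, frames=[2,5,6] (faults so far: 4)
  step 8: ref 4 -> FAULT, evict 6, frames=[2,5,4] (faults so far: 5)
  step 9: ref 4 -> HIT, frames=[2,5,4] (faults so far: 5)
  step 10: ref 6 -> FAULT, evict 2, frames=[6,5,4] (faults so far: 6)
  step 11: ref 6 -> HIT, frames=[6,5,4] (faults so far: 6)
  step 12: ref 5 -> HIT, frames=[6,5,4] (faults so far: 6)
  step 13: ref 6 -> HIT, frames=[6,5,4] (faults so far: 6)
  LRU total faults: 6
--- Optimal ---
  step 0: ref 2 -> FAULT, frames=[2,-,-] (faults so far: 1)
  step 1: ref 2 -> HIT, frames=[2,-,-] (faults so far: 1)
  step 2: ref 2 -> HIT, frames=[2,-,-] (faults so far: 1)
  step 3: ref 3 -> FAULT, frames=[2,3,-] (faults so far: 2)
  step 4: ref 3 -> HIT, frames=[2,3,-] (faults so far: 2)
  step 5: ref 6 -> FAULT, frames=[2,3,6] (faults so far: 3)
  step 6: ref 2 -> HIT, frames=[2,3,6] (faults so far: 3)
  step 7: ref 5 -> FAULT, evict 2, frames=[5,3,6] (faults so far: 4)
  step 8: ref 4 -> FAULT, evict 3, frames=[5,4,6] (faults so far: 5)
  step 9: ref 4 -> HIT, frames=[5,4,6] (faults so far: 5)
  step 10: ref 6 -> HIT, frames=[5,4,6] (faults so far: 5)
  step 11: ref 6 -> HIT, frames=[5,4,6] (faults so far: 5)
  step 12: ref 5 -> HIT, frames=[5,4,6] (faults so far: 5)
  step 13: ref 6 -> HIT, frames=[5,4,6] (faults so far: 5)
  Optimal total faults: 5

Answer: 5 6 5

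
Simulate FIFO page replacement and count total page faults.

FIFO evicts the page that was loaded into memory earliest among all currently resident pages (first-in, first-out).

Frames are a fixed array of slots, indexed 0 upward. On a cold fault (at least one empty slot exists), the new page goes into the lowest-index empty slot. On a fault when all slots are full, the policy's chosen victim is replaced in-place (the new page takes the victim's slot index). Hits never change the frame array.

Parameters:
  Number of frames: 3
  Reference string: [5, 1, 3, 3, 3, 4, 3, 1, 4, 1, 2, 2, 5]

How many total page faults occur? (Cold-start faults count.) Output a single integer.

Step 0: ref 5 → FAULT, frames=[5,-,-]
Step 1: ref 1 → FAULT, frames=[5,1,-]
Step 2: ref 3 → FAULT, frames=[5,1,3]
Step 3: ref 3 → HIT, frames=[5,1,3]
Step 4: ref 3 → HIT, frames=[5,1,3]
Step 5: ref 4 → FAULT (evict 5), frames=[4,1,3]
Step 6: ref 3 → HIT, frames=[4,1,3]
Step 7: ref 1 → HIT, frames=[4,1,3]
Step 8: ref 4 → HIT, frames=[4,1,3]
Step 9: ref 1 → HIT, frames=[4,1,3]
Step 10: ref 2 → FAULT (evict 1), frames=[4,2,3]
Step 11: ref 2 → HIT, frames=[4,2,3]
Step 12: ref 5 → FAULT (evict 3), frames=[4,2,5]
Total faults: 6

Answer: 6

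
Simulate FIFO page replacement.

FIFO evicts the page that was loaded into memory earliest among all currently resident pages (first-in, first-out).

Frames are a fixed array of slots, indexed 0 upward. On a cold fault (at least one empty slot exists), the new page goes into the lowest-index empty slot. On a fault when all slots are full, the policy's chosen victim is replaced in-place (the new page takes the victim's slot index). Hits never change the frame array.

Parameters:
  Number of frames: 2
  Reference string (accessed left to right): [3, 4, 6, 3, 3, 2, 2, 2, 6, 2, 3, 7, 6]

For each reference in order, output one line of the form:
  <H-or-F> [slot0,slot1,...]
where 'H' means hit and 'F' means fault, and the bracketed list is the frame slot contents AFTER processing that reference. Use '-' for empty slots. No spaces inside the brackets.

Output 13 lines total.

F [3,-]
F [3,4]
F [6,4]
F [6,3]
H [6,3]
F [2,3]
H [2,3]
H [2,3]
F [2,6]
H [2,6]
F [3,6]
F [3,7]
F [6,7]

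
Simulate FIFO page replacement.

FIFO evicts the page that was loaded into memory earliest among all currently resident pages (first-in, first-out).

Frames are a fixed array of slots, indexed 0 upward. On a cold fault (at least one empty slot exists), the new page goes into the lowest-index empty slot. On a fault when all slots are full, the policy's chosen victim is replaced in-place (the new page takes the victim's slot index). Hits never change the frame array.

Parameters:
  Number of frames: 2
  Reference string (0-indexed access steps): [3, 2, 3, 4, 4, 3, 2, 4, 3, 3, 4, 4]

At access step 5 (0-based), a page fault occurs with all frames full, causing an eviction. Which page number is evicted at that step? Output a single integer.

Step 0: ref 3 -> FAULT, frames=[3,-]
Step 1: ref 2 -> FAULT, frames=[3,2]
Step 2: ref 3 -> HIT, frames=[3,2]
Step 3: ref 4 -> FAULT, evict 3, frames=[4,2]
Step 4: ref 4 -> HIT, frames=[4,2]
Step 5: ref 3 -> FAULT, evict 2, frames=[4,3]
At step 5: evicted page 2

Answer: 2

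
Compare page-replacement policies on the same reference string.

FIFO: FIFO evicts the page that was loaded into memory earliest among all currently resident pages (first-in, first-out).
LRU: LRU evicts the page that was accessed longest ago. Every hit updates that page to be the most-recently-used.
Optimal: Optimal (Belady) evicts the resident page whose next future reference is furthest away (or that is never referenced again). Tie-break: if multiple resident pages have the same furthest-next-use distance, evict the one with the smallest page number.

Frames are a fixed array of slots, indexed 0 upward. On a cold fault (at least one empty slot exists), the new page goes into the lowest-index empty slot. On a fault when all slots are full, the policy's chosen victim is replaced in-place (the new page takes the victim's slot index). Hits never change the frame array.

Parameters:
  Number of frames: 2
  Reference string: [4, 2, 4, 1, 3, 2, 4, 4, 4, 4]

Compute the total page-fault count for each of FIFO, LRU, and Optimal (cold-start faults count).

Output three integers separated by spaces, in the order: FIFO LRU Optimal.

Answer: 6 6 5

Derivation:
--- FIFO ---
  step 0: ref 4 -> FAULT, frames=[4,-] (faults so far: 1)
  step 1: ref 2 -> FAULT, frames=[4,2] (faults so far: 2)
  step 2: ref 4 -> HIT, frames=[4,2] (faults so far: 2)
  step 3: ref 1 -> FAULT, evict 4, frames=[1,2] (faults so far: 3)
  step 4: ref 3 -> FAULT, evict 2, frames=[1,3] (faults so far: 4)
  step 5: ref 2 -> FAULT, evict 1, frames=[2,3] (faults so far: 5)
  step 6: ref 4 -> FAULT, evict 3, frames=[2,4] (faults so far: 6)
  step 7: ref 4 -> HIT, frames=[2,4] (faults so far: 6)
  step 8: ref 4 -> HIT, frames=[2,4] (faults so far: 6)
  step 9: ref 4 -> HIT, frames=[2,4] (faults so far: 6)
  FIFO total faults: 6
--- LRU ---
  step 0: ref 4 -> FAULT, frames=[4,-] (faults so far: 1)
  step 1: ref 2 -> FAULT, frames=[4,2] (faults so far: 2)
  step 2: ref 4 -> HIT, frames=[4,2] (faults so far: 2)
  step 3: ref 1 -> FAULT, evict 2, frames=[4,1] (faults so far: 3)
  step 4: ref 3 -> FAULT, evict 4, frames=[3,1] (faults so far: 4)
  step 5: ref 2 -> FAULT, evict 1, frames=[3,2] (faults so far: 5)
  step 6: ref 4 -> FAULT, evict 3, frames=[4,2] (faults so far: 6)
  step 7: ref 4 -> HIT, frames=[4,2] (faults so far: 6)
  step 8: ref 4 -> HIT, frames=[4,2] (faults so far: 6)
  step 9: ref 4 -> HIT, frames=[4,2] (faults so far: 6)
  LRU total faults: 6
--- Optimal ---
  step 0: ref 4 -> FAULT, frames=[4,-] (faults so far: 1)
  step 1: ref 2 -> FAULT, frames=[4,2] (faults so far: 2)
  step 2: ref 4 -> HIT, frames=[4,2] (faults so far: 2)
  step 3: ref 1 -> FAULT, evict 4, frames=[1,2] (faults so far: 3)
  step 4: ref 3 -> FAULT, evict 1, frames=[3,2] (faults so far: 4)
  step 5: ref 2 -> HIT, frames=[3,2] (faults so far: 4)
  step 6: ref 4 -> FAULT, evict 2, frames=[3,4] (faults so far: 5)
  step 7: ref 4 -> HIT, frames=[3,4] (faults so far: 5)
  step 8: ref 4 -> HIT, frames=[3,4] (faults so far: 5)
  step 9: ref 4 -> HIT, frames=[3,4] (faults so far: 5)
  Optimal total faults: 5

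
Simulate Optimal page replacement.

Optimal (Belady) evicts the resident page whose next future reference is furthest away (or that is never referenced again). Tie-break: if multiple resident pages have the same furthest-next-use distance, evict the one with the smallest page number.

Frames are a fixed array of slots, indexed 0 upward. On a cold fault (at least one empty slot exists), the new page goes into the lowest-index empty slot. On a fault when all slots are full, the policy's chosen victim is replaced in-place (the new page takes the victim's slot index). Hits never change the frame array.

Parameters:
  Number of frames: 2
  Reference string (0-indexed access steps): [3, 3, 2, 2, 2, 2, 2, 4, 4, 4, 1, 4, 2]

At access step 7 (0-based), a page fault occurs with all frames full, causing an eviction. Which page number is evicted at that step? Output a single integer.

Step 0: ref 3 -> FAULT, frames=[3,-]
Step 1: ref 3 -> HIT, frames=[3,-]
Step 2: ref 2 -> FAULT, frames=[3,2]
Step 3: ref 2 -> HIT, frames=[3,2]
Step 4: ref 2 -> HIT, frames=[3,2]
Step 5: ref 2 -> HIT, frames=[3,2]
Step 6: ref 2 -> HIT, frames=[3,2]
Step 7: ref 4 -> FAULT, evict 3, frames=[4,2]
At step 7: evicted page 3

Answer: 3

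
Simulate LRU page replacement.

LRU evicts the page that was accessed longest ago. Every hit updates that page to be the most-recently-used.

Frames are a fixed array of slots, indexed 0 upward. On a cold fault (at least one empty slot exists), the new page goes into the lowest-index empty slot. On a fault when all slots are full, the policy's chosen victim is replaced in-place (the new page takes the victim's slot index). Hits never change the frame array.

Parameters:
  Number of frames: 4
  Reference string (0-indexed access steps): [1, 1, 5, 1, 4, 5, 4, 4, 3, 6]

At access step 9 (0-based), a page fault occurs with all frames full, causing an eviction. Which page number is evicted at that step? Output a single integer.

Answer: 1

Derivation:
Step 0: ref 1 -> FAULT, frames=[1,-,-,-]
Step 1: ref 1 -> HIT, frames=[1,-,-,-]
Step 2: ref 5 -> FAULT, frames=[1,5,-,-]
Step 3: ref 1 -> HIT, frames=[1,5,-,-]
Step 4: ref 4 -> FAULT, frames=[1,5,4,-]
Step 5: ref 5 -> HIT, frames=[1,5,4,-]
Step 6: ref 4 -> HIT, frames=[1,5,4,-]
Step 7: ref 4 -> HIT, frames=[1,5,4,-]
Step 8: ref 3 -> FAULT, frames=[1,5,4,3]
Step 9: ref 6 -> FAULT, evict 1, frames=[6,5,4,3]
At step 9: evicted page 1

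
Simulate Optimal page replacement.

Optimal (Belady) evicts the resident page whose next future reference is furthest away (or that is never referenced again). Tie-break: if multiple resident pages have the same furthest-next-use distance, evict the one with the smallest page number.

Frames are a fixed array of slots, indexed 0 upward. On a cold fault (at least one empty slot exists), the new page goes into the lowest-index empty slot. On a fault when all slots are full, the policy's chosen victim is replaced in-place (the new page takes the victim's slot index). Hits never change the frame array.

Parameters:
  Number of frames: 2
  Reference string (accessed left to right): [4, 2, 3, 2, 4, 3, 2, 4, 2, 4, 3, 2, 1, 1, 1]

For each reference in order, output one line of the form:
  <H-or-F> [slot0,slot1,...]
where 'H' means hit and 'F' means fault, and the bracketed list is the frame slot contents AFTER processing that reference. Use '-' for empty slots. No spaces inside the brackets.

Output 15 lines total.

F [4,-]
F [4,2]
F [3,2]
H [3,2]
F [3,4]
H [3,4]
F [2,4]
H [2,4]
H [2,4]
H [2,4]
F [2,3]
H [2,3]
F [1,3]
H [1,3]
H [1,3]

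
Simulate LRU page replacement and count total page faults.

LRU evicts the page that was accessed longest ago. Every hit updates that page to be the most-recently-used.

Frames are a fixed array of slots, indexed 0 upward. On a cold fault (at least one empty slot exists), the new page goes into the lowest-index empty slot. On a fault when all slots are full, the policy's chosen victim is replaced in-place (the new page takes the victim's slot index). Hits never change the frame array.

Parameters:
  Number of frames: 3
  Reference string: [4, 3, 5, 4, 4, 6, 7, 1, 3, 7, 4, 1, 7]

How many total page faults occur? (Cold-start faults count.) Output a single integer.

Step 0: ref 4 → FAULT, frames=[4,-,-]
Step 1: ref 3 → FAULT, frames=[4,3,-]
Step 2: ref 5 → FAULT, frames=[4,3,5]
Step 3: ref 4 → HIT, frames=[4,3,5]
Step 4: ref 4 → HIT, frames=[4,3,5]
Step 5: ref 6 → FAULT (evict 3), frames=[4,6,5]
Step 6: ref 7 → FAULT (evict 5), frames=[4,6,7]
Step 7: ref 1 → FAULT (evict 4), frames=[1,6,7]
Step 8: ref 3 → FAULT (evict 6), frames=[1,3,7]
Step 9: ref 7 → HIT, frames=[1,3,7]
Step 10: ref 4 → FAULT (evict 1), frames=[4,3,7]
Step 11: ref 1 → FAULT (evict 3), frames=[4,1,7]
Step 12: ref 7 → HIT, frames=[4,1,7]
Total faults: 9

Answer: 9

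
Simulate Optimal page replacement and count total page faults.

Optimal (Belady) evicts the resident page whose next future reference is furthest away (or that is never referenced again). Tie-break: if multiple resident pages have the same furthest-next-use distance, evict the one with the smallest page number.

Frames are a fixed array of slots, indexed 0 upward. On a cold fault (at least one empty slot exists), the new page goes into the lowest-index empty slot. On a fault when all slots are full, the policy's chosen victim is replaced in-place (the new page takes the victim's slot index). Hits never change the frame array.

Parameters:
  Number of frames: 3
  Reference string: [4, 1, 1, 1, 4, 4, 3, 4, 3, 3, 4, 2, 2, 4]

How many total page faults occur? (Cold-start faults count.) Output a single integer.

Step 0: ref 4 → FAULT, frames=[4,-,-]
Step 1: ref 1 → FAULT, frames=[4,1,-]
Step 2: ref 1 → HIT, frames=[4,1,-]
Step 3: ref 1 → HIT, frames=[4,1,-]
Step 4: ref 4 → HIT, frames=[4,1,-]
Step 5: ref 4 → HIT, frames=[4,1,-]
Step 6: ref 3 → FAULT, frames=[4,1,3]
Step 7: ref 4 → HIT, frames=[4,1,3]
Step 8: ref 3 → HIT, frames=[4,1,3]
Step 9: ref 3 → HIT, frames=[4,1,3]
Step 10: ref 4 → HIT, frames=[4,1,3]
Step 11: ref 2 → FAULT (evict 1), frames=[4,2,3]
Step 12: ref 2 → HIT, frames=[4,2,3]
Step 13: ref 4 → HIT, frames=[4,2,3]
Total faults: 4

Answer: 4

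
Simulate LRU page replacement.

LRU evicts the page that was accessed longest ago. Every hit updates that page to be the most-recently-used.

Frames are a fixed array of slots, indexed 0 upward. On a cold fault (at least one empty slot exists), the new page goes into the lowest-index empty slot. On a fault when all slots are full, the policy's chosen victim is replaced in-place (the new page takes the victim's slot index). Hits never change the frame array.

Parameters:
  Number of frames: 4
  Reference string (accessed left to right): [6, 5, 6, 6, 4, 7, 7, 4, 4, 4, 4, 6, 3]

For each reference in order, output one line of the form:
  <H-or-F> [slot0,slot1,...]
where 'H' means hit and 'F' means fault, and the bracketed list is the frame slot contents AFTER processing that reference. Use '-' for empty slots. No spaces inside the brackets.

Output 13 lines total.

F [6,-,-,-]
F [6,5,-,-]
H [6,5,-,-]
H [6,5,-,-]
F [6,5,4,-]
F [6,5,4,7]
H [6,5,4,7]
H [6,5,4,7]
H [6,5,4,7]
H [6,5,4,7]
H [6,5,4,7]
H [6,5,4,7]
F [6,3,4,7]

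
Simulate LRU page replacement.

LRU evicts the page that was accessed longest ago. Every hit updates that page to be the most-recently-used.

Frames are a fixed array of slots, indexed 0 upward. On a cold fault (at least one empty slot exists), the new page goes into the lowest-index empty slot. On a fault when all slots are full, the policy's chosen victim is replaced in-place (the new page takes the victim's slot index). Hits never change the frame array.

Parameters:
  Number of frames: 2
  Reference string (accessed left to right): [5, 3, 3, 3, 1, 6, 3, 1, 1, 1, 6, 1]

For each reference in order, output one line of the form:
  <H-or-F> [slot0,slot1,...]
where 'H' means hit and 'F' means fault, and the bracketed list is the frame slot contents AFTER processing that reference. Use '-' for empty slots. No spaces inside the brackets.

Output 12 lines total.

F [5,-]
F [5,3]
H [5,3]
H [5,3]
F [1,3]
F [1,6]
F [3,6]
F [3,1]
H [3,1]
H [3,1]
F [6,1]
H [6,1]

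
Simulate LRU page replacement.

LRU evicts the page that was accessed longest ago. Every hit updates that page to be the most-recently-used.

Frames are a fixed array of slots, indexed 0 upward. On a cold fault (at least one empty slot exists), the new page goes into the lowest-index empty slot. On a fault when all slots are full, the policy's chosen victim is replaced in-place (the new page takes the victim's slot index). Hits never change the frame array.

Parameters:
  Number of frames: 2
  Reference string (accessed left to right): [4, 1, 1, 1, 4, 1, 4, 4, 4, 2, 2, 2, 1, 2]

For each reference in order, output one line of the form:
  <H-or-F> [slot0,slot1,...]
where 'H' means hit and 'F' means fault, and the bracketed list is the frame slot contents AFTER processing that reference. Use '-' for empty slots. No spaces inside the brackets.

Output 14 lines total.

F [4,-]
F [4,1]
H [4,1]
H [4,1]
H [4,1]
H [4,1]
H [4,1]
H [4,1]
H [4,1]
F [4,2]
H [4,2]
H [4,2]
F [1,2]
H [1,2]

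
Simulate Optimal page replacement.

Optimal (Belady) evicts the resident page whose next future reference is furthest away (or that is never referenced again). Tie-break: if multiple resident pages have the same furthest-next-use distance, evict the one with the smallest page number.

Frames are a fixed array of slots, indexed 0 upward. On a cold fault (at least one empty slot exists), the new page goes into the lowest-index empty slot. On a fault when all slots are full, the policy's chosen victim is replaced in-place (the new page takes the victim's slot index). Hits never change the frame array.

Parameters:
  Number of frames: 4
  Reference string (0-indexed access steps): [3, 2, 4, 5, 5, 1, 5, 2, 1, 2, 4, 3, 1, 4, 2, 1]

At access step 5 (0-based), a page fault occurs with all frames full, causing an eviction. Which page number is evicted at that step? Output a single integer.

Step 0: ref 3 -> FAULT, frames=[3,-,-,-]
Step 1: ref 2 -> FAULT, frames=[3,2,-,-]
Step 2: ref 4 -> FAULT, frames=[3,2,4,-]
Step 3: ref 5 -> FAULT, frames=[3,2,4,5]
Step 4: ref 5 -> HIT, frames=[3,2,4,5]
Step 5: ref 1 -> FAULT, evict 3, frames=[1,2,4,5]
At step 5: evicted page 3

Answer: 3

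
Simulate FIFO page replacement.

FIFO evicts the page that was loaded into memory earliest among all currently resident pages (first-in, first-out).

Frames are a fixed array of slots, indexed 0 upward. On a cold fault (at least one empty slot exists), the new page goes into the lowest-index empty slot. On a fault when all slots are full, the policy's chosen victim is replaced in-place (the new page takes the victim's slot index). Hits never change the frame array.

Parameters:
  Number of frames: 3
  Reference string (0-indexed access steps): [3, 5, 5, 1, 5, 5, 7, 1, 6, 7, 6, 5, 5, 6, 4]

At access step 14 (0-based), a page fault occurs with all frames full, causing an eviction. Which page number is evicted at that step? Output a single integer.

Step 0: ref 3 -> FAULT, frames=[3,-,-]
Step 1: ref 5 -> FAULT, frames=[3,5,-]
Step 2: ref 5 -> HIT, frames=[3,5,-]
Step 3: ref 1 -> FAULT, frames=[3,5,1]
Step 4: ref 5 -> HIT, frames=[3,5,1]
Step 5: ref 5 -> HIT, frames=[3,5,1]
Step 6: ref 7 -> FAULT, evict 3, frames=[7,5,1]
Step 7: ref 1 -> HIT, frames=[7,5,1]
Step 8: ref 6 -> FAULT, evict 5, frames=[7,6,1]
Step 9: ref 7 -> HIT, frames=[7,6,1]
Step 10: ref 6 -> HIT, frames=[7,6,1]
Step 11: ref 5 -> FAULT, evict 1, frames=[7,6,5]
Step 12: ref 5 -> HIT, frames=[7,6,5]
Step 13: ref 6 -> HIT, frames=[7,6,5]
Step 14: ref 4 -> FAULT, evict 7, frames=[4,6,5]
At step 14: evicted page 7

Answer: 7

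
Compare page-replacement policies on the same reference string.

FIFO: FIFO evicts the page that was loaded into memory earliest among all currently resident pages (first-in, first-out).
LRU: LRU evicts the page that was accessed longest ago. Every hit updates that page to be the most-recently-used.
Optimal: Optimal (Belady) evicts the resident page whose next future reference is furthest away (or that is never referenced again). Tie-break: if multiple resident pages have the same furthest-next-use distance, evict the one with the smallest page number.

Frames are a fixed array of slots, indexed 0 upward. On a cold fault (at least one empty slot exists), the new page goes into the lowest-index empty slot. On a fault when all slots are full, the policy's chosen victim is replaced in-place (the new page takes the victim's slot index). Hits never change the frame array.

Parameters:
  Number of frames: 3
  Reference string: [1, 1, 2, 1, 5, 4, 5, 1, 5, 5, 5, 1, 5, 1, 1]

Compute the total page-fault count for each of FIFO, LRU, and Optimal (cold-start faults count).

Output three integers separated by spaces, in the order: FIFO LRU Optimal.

Answer: 5 4 4

Derivation:
--- FIFO ---
  step 0: ref 1 -> FAULT, frames=[1,-,-] (faults so far: 1)
  step 1: ref 1 -> HIT, frames=[1,-,-] (faults so far: 1)
  step 2: ref 2 -> FAULT, frames=[1,2,-] (faults so far: 2)
  step 3: ref 1 -> HIT, frames=[1,2,-] (faults so far: 2)
  step 4: ref 5 -> FAULT, frames=[1,2,5] (faults so far: 3)
  step 5: ref 4 -> FAULT, evict 1, frames=[4,2,5] (faults so far: 4)
  step 6: ref 5 -> HIT, frames=[4,2,5] (faults so far: 4)
  step 7: ref 1 -> FAULT, evict 2, frames=[4,1,5] (faults so far: 5)
  step 8: ref 5 -> HIT, frames=[4,1,5] (faults so far: 5)
  step 9: ref 5 -> HIT, frames=[4,1,5] (faults so far: 5)
  step 10: ref 5 -> HIT, frames=[4,1,5] (faults so far: 5)
  step 11: ref 1 -> HIT, frames=[4,1,5] (faults so far: 5)
  step 12: ref 5 -> HIT, frames=[4,1,5] (faults so far: 5)
  step 13: ref 1 -> HIT, frames=[4,1,5] (faults so far: 5)
  step 14: ref 1 -> HIT, frames=[4,1,5] (faults so far: 5)
  FIFO total faults: 5
--- LRU ---
  step 0: ref 1 -> FAULT, frames=[1,-,-] (faults so far: 1)
  step 1: ref 1 -> HIT, frames=[1,-,-] (faults so far: 1)
  step 2: ref 2 -> FAULT, frames=[1,2,-] (faults so far: 2)
  step 3: ref 1 -> HIT, frames=[1,2,-] (faults so far: 2)
  step 4: ref 5 -> FAULT, frames=[1,2,5] (faults so far: 3)
  step 5: ref 4 -> FAULT, evict 2, frames=[1,4,5] (faults so far: 4)
  step 6: ref 5 -> HIT, frames=[1,4,5] (faults so far: 4)
  step 7: ref 1 -> HIT, frames=[1,4,5] (faults so far: 4)
  step 8: ref 5 -> HIT, frames=[1,4,5] (faults so far: 4)
  step 9: ref 5 -> HIT, frames=[1,4,5] (faults so far: 4)
  step 10: ref 5 -> HIT, frames=[1,4,5] (faults so far: 4)
  step 11: ref 1 -> HIT, frames=[1,4,5] (faults so far: 4)
  step 12: ref 5 -> HIT, frames=[1,4,5] (faults so far: 4)
  step 13: ref 1 -> HIT, frames=[1,4,5] (faults so far: 4)
  step 14: ref 1 -> HIT, frames=[1,4,5] (faults so far: 4)
  LRU total faults: 4
--- Optimal ---
  step 0: ref 1 -> FAULT, frames=[1,-,-] (faults so far: 1)
  step 1: ref 1 -> HIT, frames=[1,-,-] (faults so far: 1)
  step 2: ref 2 -> FAULT, frames=[1,2,-] (faults so far: 2)
  step 3: ref 1 -> HIT, frames=[1,2,-] (faults so far: 2)
  step 4: ref 5 -> FAULT, frames=[1,2,5] (faults so far: 3)
  step 5: ref 4 -> FAULT, evict 2, frames=[1,4,5] (faults so far: 4)
  step 6: ref 5 -> HIT, frames=[1,4,5] (faults so far: 4)
  step 7: ref 1 -> HIT, frames=[1,4,5] (faults so far: 4)
  step 8: ref 5 -> HIT, frames=[1,4,5] (faults so far: 4)
  step 9: ref 5 -> HIT, frames=[1,4,5] (faults so far: 4)
  step 10: ref 5 -> HIT, frames=[1,4,5] (faults so far: 4)
  step 11: ref 1 -> HIT, frames=[1,4,5] (faults so far: 4)
  step 12: ref 5 -> HIT, frames=[1,4,5] (faults so far: 4)
  step 13: ref 1 -> HIT, frames=[1,4,5] (faults so far: 4)
  step 14: ref 1 -> HIT, frames=[1,4,5] (faults so far: 4)
  Optimal total faults: 4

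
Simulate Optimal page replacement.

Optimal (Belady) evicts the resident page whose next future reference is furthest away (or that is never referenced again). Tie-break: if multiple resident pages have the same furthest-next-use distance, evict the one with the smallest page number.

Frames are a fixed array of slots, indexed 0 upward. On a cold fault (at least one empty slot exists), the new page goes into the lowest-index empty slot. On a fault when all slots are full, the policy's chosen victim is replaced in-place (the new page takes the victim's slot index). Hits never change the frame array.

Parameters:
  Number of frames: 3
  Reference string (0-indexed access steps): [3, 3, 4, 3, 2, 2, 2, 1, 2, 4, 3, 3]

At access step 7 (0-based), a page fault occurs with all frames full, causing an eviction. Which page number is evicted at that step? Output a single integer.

Step 0: ref 3 -> FAULT, frames=[3,-,-]
Step 1: ref 3 -> HIT, frames=[3,-,-]
Step 2: ref 4 -> FAULT, frames=[3,4,-]
Step 3: ref 3 -> HIT, frames=[3,4,-]
Step 4: ref 2 -> FAULT, frames=[3,4,2]
Step 5: ref 2 -> HIT, frames=[3,4,2]
Step 6: ref 2 -> HIT, frames=[3,4,2]
Step 7: ref 1 -> FAULT, evict 3, frames=[1,4,2]
At step 7: evicted page 3

Answer: 3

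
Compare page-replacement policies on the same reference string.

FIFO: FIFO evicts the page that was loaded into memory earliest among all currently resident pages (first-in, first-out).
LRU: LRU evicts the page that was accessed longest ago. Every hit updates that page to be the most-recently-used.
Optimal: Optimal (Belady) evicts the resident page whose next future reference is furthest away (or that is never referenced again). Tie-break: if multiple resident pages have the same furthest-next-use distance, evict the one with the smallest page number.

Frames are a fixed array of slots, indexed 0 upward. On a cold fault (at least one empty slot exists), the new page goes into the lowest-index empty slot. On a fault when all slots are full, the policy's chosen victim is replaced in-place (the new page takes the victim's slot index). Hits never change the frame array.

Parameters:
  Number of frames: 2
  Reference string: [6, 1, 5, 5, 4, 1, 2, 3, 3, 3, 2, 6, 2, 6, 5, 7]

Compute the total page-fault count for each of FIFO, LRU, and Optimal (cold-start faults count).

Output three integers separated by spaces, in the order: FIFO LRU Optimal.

--- FIFO ---
  step 0: ref 6 -> FAULT, frames=[6,-] (faults so far: 1)
  step 1: ref 1 -> FAULT, frames=[6,1] (faults so far: 2)
  step 2: ref 5 -> FAULT, evict 6, frames=[5,1] (faults so far: 3)
  step 3: ref 5 -> HIT, frames=[5,1] (faults so far: 3)
  step 4: ref 4 -> FAULT, evict 1, frames=[5,4] (faults so far: 4)
  step 5: ref 1 -> FAULT, evict 5, frames=[1,4] (faults so far: 5)
  step 6: ref 2 -> FAULT, evict 4, frames=[1,2] (faults so far: 6)
  step 7: ref 3 -> FAULT, evict 1, frames=[3,2] (faults so far: 7)
  step 8: ref 3 -> HIT, frames=[3,2] (faults so far: 7)
  step 9: ref 3 -> HIT, frames=[3,2] (faults so far: 7)
  step 10: ref 2 -> HIT, frames=[3,2] (faults so far: 7)
  step 11: ref 6 -> FAULT, evict 2, frames=[3,6] (faults so far: 8)
  step 12: ref 2 -> FAULT, evict 3, frames=[2,6] (faults so far: 9)
  step 13: ref 6 -> HIT, frames=[2,6] (faults so far: 9)
  step 14: ref 5 -> FAULT, evict 6, frames=[2,5] (faults so far: 10)
  step 15: ref 7 -> FAULT, evict 2, frames=[7,5] (faults so far: 11)
  FIFO total faults: 11
--- LRU ---
  step 0: ref 6 -> FAULT, frames=[6,-] (faults so far: 1)
  step 1: ref 1 -> FAULT, frames=[6,1] (faults so far: 2)
  step 2: ref 5 -> FAULT, evict 6, frames=[5,1] (faults so far: 3)
  step 3: ref 5 -> HIT, frames=[5,1] (faults so far: 3)
  step 4: ref 4 -> FAULT, evict 1, frames=[5,4] (faults so far: 4)
  step 5: ref 1 -> FAULT, evict 5, frames=[1,4] (faults so far: 5)
  step 6: ref 2 -> FAULT, evict 4, frames=[1,2] (faults so far: 6)
  step 7: ref 3 -> FAULT, evict 1, frames=[3,2] (faults so far: 7)
  step 8: ref 3 -> HIT, frames=[3,2] (faults so far: 7)
  step 9: ref 3 -> HIT, frames=[3,2] (faults so far: 7)
  step 10: ref 2 -> HIT, frames=[3,2] (faults so far: 7)
  step 11: ref 6 -> FAULT, evict 3, frames=[6,2] (faults so far: 8)
  step 12: ref 2 -> HIT, frames=[6,2] (faults so far: 8)
  step 13: ref 6 -> HIT, frames=[6,2] (faults so far: 8)
  step 14: ref 5 -> FAULT, evict 2, frames=[6,5] (faults so far: 9)
  step 15: ref 7 -> FAULT, evict 6, frames=[7,5] (faults so far: 10)
  LRU total faults: 10
--- Optimal ---
  step 0: ref 6 -> FAULT, frames=[6,-] (faults so far: 1)
  step 1: ref 1 -> FAULT, frames=[6,1] (faults so far: 2)
  step 2: ref 5 -> FAULT, evict 6, frames=[5,1] (faults so far: 3)
  step 3: ref 5 -> HIT, frames=[5,1] (faults so far: 3)
  step 4: ref 4 -> FAULT, evict 5, frames=[4,1] (faults so far: 4)
  step 5: ref 1 -> HIT, frames=[4,1] (faults so far: 4)
  step 6: ref 2 -> FAULT, evict 1, frames=[4,2] (faults so far: 5)
  step 7: ref 3 -> FAULT, evict 4, frames=[3,2] (faults so far: 6)
  step 8: ref 3 -> HIT, frames=[3,2] (faults so far: 6)
  step 9: ref 3 -> HIT, frames=[3,2] (faults so far: 6)
  step 10: ref 2 -> HIT, frames=[3,2] (faults so far: 6)
  step 11: ref 6 -> FAULT, evict 3, frames=[6,2] (faults so far: 7)
  step 12: ref 2 -> HIT, frames=[6,2] (faults so far: 7)
  step 13: ref 6 -> HIT, frames=[6,2] (faults so far: 7)
  step 14: ref 5 -> FAULT, evict 2, frames=[6,5] (faults so far: 8)
  step 15: ref 7 -> FAULT, evict 5, frames=[6,7] (faults so far: 9)
  Optimal total faults: 9

Answer: 11 10 9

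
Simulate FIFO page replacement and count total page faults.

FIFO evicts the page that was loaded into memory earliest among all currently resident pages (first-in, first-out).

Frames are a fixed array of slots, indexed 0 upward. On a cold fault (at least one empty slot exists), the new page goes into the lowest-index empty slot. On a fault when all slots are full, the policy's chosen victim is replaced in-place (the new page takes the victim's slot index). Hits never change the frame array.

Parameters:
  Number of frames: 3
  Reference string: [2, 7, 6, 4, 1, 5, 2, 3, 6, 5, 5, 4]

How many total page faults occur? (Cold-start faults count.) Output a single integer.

Step 0: ref 2 → FAULT, frames=[2,-,-]
Step 1: ref 7 → FAULT, frames=[2,7,-]
Step 2: ref 6 → FAULT, frames=[2,7,6]
Step 3: ref 4 → FAULT (evict 2), frames=[4,7,6]
Step 4: ref 1 → FAULT (evict 7), frames=[4,1,6]
Step 5: ref 5 → FAULT (evict 6), frames=[4,1,5]
Step 6: ref 2 → FAULT (evict 4), frames=[2,1,5]
Step 7: ref 3 → FAULT (evict 1), frames=[2,3,5]
Step 8: ref 6 → FAULT (evict 5), frames=[2,3,6]
Step 9: ref 5 → FAULT (evict 2), frames=[5,3,6]
Step 10: ref 5 → HIT, frames=[5,3,6]
Step 11: ref 4 → FAULT (evict 3), frames=[5,4,6]
Total faults: 11

Answer: 11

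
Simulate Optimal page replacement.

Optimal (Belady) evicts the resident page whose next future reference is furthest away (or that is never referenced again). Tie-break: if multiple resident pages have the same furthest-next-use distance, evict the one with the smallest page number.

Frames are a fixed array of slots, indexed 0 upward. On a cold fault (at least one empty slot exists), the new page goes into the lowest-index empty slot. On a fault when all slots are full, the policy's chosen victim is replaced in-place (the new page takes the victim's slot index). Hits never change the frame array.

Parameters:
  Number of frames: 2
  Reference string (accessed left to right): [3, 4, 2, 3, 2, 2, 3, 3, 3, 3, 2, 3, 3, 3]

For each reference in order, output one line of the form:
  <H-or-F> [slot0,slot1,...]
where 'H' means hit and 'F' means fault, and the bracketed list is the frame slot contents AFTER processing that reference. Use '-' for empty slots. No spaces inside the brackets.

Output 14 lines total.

F [3,-]
F [3,4]
F [3,2]
H [3,2]
H [3,2]
H [3,2]
H [3,2]
H [3,2]
H [3,2]
H [3,2]
H [3,2]
H [3,2]
H [3,2]
H [3,2]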